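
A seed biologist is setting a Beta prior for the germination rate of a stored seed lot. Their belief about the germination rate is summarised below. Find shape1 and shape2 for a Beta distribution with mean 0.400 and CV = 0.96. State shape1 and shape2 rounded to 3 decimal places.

shape1 = 0.251, shape2 = 0.377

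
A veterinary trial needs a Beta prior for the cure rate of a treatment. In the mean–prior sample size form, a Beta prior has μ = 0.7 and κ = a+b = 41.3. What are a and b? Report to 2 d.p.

a = 28.91, b = 12.39

Split κ in proportion μ : (1−μ): a = 0.7·41.3 = 28.91, b = 41.3 − 28.91 = 12.39.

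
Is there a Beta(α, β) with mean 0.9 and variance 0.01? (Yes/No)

A Beta with mean μ has variance μ(1−μ)/(α+β+1) < μ(1−μ).
Here μ(1−μ) = 0.9×0.1 = 0.09, and 0.01 < 0.09.

Yes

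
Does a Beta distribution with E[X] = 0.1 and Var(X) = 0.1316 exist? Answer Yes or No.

No

A Beta with mean μ has variance μ(1−μ)/(α+β+1) < μ(1−μ).
Here μ(1−μ) = 0.1×0.9 = 0.09, and 0.1316 ≥ 0.09.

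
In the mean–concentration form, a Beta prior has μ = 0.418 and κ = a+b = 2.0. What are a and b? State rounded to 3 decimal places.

Split κ in proportion μ : (1−μ): a = 0.418·2.0 = 0.836, b = 2.0 − 0.836 = 1.164.

a = 0.836, b = 1.164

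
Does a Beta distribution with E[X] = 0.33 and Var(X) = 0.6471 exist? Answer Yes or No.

No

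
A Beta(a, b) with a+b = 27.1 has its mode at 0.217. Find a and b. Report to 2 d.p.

Since the density peak of Beta(a,b) is at (a−1)/(a+b−2),
a = 1 + 0.217(27.1−2) = 6.45 and b = 27.1 − 6.45 = 20.65.

a = 6.45, b = 20.65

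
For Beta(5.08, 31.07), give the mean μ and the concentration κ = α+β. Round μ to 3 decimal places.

μ = 0.141, κ = 36.15

κ = α+β = 5.08+31.07 = 36.15; μ = α/κ = 5.08/36.15 = 0.141.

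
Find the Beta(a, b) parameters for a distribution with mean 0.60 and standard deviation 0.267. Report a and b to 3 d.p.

σ² = 0.267² = 0.071289.
With s = a+b, Var = μ(1−μ)/(s+1), so s+1 = (0.60×0.40)/0.071289 = 3.3666 and s = 2.3666.
a = μs = 1.420, b = (1−μ)s = 0.947.

a = 1.420, b = 0.947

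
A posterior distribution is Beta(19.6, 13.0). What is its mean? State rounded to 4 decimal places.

The Beta mean is α/(α+β) = 19.6/(19.6+13.0) = 0.6012.

0.6012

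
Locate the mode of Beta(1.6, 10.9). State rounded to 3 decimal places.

0.057

The density x^(α−1)(1−x)^(β−1) is maximised at (α−1)/(α+β−2) = 0.6/10.5 = 0.057.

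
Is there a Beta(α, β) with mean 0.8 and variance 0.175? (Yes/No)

The Beta variance bound is σ² < μ(1−μ).
Here μ(1−μ) = 0.8×0.2 = 0.16, and 0.175 ≥ 0.16.

No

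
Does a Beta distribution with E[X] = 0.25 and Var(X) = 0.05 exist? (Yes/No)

Yes

For any Beta, Var(X) < E[X]·(1−E[X]).
Here μ(1−μ) = 0.25×0.75 = 0.1875, and 0.05 < 0.1875.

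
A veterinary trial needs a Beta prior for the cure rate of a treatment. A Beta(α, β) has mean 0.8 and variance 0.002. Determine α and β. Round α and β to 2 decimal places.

Write ν = α+β; then α = μν and Var = μ(1−μ)/(ν+1).
ν = μ(1−μ)/Var − 1 = 0.16/0.002 − 1 = 79.0000.
α = 0.8·79.0000 = 63.20, β = 0.2·79.0000 = 15.80.

α = 63.20, β = 15.80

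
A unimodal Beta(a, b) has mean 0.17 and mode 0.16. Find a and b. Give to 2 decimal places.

a = 11.56, b = 56.44

Let s = a+b. Mean gives a = μs = 0.17s; mode gives (a−1)/(s−2) = 0.16.
Substituting: 0.17s − 1 = 0.16(s−2) = 0.16s − 0.32, so 0.01s = 0.68 and s = 68.0000.
Then a = 0.17×68.0000 = 11.56 and b = s−a = 56.44.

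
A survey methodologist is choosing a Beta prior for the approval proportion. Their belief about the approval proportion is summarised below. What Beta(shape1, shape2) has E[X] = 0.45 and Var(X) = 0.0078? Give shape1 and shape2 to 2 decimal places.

Let s = shape1+shape2. The Beta variance is μ(1−μ)/(s+1).
So s+1 = μ(1−μ)/σ² = (0.45×0.55)/0.0078 = 0.2475/0.0078 = 31.7308, giving s = 30.7308.
Then shape1 = μs = 0.45×30.7308 = 13.83 and shape2 = (1−μ)s = 0.55×30.7308 = 16.90.

shape1 = 13.83, shape2 = 16.90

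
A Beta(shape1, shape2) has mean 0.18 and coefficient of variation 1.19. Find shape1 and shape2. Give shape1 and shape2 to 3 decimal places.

shape1 = 0.399, shape2 = 1.818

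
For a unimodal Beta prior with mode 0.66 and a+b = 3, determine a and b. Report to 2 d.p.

a = 1.66, b = 1.34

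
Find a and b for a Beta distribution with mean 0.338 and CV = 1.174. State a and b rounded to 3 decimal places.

σ = CV·μ = 1.174×0.338 = 0.39681, so σ² = 0.157460.
s+1 = μ(1−μ)/σ² = 0.223756/0.157460 = 1.4210, so s = a+b = 0.4210.
a = μs = 0.142, b = (1−μ)s = 0.279.

a = 0.142, b = 0.279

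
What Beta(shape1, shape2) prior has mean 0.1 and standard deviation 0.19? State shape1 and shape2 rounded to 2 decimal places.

shape1 = 0.15, shape2 = 1.34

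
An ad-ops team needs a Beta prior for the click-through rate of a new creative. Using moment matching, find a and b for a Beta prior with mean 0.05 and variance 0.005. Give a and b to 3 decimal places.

By moment matching, a+b = μ(1−μ)/σ² − 1 = (0.05·0.95)/0.005 − 1 = 9.5000 − 1 = 8.5000.
Since a/(a+b) = μ, a = 0.05·8.5000 = 0.425 and b = 0.95·8.5000 = 8.075.

a = 0.425, b = 8.075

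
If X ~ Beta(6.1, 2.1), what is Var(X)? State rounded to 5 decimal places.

0.02071

α+β = 8.2 and αβ = 12.81, so Var = αβ/[(α+β)²(α+β+1)] = 12.81/618.608 = 0.02071.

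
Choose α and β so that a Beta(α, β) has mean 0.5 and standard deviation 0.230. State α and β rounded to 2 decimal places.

α = 1.86, β = 1.86

First σ² = 0.052900. Setting α = μn, β = (1−μ)n with n = α+β,
μ(1−μ)/(n+1) = 0.052900 ⇒ n+1 = 0.25/0.052900 = 4.7259 ⇒ n = 3.7259.
Hence α = 0.5×3.7259 = 1.86, β = 0.5×3.7259 = 1.86.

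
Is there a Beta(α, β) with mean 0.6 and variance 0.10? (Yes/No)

Yes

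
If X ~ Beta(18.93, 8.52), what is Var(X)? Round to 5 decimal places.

Var = αβ/[(α+β)²(α+β+1)] = (18.93×8.52)/(27.45²×28.45) = 161.2836/21437.146125 = 0.00752.

0.00752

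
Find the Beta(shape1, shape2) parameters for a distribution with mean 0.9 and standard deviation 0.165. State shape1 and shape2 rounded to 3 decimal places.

Variance = 0.165² = 0.027225. The moment-matching identity shape1+shape2 = μ(1−μ)/Var − 1 gives
shape1+shape2 = 0.09/0.027225 − 1 = 2.3058, so shape1 = μ·2.3058 = 2.075 and shape2 = (1−μ)·2.3058 = 0.231.

shape1 = 2.075, shape2 = 0.231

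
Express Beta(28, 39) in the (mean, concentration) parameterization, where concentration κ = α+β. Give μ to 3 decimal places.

κ = α+β = 28+39 = 67; μ = α/κ = 28/67 = 0.418.

μ = 0.418, κ = 67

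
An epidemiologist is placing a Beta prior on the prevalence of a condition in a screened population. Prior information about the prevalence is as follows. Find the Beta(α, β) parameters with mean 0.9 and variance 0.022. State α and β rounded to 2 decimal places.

Let s = α+β. The Beta variance is μ(1−μ)/(s+1).
So s+1 = μ(1−μ)/σ² = (0.9×0.1)/0.022 = 0.09/0.022 = 4.0909, giving s = 3.0909.
Then α = μs = 0.9×3.0909 = 2.78 and β = (1−μ)s = 0.1×3.0909 = 0.31.

α = 2.78, β = 0.31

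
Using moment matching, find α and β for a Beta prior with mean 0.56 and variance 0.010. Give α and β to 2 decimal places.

α = 13.24, β = 10.40

Write ν = α+β; then α = μν and Var = μ(1−μ)/(ν+1).
ν = μ(1−μ)/Var − 1 = 0.2464/0.010 − 1 = 23.6400.
α = 0.56·23.6400 = 13.24, β = 0.44·23.6400 = 10.40.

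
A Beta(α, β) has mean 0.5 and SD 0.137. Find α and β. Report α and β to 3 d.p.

First σ² = 0.018769. Setting α = μn, β = (1−μ)n with n = α+β,
μ(1−μ)/(n+1) = 0.018769 ⇒ n+1 = 0.25/0.018769 = 13.3198 ⇒ n = 12.3198.
Hence α = 0.5×12.3198 = 6.160, β = 0.5×12.3198 = 6.160.

α = 6.160, β = 6.160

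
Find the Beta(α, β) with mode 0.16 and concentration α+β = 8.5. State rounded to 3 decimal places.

For α,β>1 the mode is (α−1)/(α+β−2), so α = mode·(κ−2)+1 = 0.16×6.5+1 = 2.040.
And β = (1−mode)·(κ−2)+1 = 0.84×6.5+1 = 6.460.

α = 2.040, β = 6.460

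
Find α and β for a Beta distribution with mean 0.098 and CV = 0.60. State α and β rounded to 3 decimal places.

σ = CV·μ = 0.60×0.098 = 0.05880, so σ² = 0.003457.
s+1 = μ(1−μ)/σ² = 0.088396/0.003457 = 25.5669, so s = α+β = 24.5669.
α = μs = 2.408, β = (1−μ)s = 22.159.

α = 2.408, β = 22.159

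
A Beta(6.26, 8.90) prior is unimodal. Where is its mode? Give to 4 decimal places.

With α,β > 1, mode = (α−1)/(α+β−2) = 5.26/13.16 = 0.3997.

0.3997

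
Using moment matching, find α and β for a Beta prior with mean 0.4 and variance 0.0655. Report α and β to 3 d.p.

Write ν = α+β; then α = μν and Var = μ(1−μ)/(ν+1).
ν = μ(1−μ)/Var − 1 = 0.24/0.0655 − 1 = 2.6641.
α = 0.4·2.6641 = 1.066, β = 0.6·2.6641 = 1.598.

α = 1.066, β = 1.598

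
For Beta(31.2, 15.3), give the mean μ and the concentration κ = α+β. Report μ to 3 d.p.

μ = 0.671, κ = 46.5

κ = α+β = 31.2+15.3 = 46.5; μ = α/κ = 31.2/46.5 = 0.671.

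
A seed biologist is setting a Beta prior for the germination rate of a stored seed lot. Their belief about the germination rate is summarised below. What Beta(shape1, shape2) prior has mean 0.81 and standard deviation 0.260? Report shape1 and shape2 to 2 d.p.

shape1 = 1.03, shape2 = 0.24

First σ² = 0.067600. Setting shape1 = μn, shape2 = (1−μ)n with n = shape1+shape2,
μ(1−μ)/(n+1) = 0.067600 ⇒ n+1 = 0.1539/0.067600 = 2.2766 ⇒ n = 1.2766.
Hence shape1 = 0.81×1.2766 = 1.03, shape2 = 0.19×1.2766 = 0.24.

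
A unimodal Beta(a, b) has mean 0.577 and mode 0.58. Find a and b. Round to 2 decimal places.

a = 30.77, b = 22.56

With s = a+b: μ = a/s and mode = (a−1)/(s−2). Eliminating a = μs,
μs − 1 = m(s−2) ⇒ s(μ−m) = 1−2m ⇒ s = -0.16/-0.003 = 53.3333.
So a = μs = 30.77, b = (1−μ)s = 22.56.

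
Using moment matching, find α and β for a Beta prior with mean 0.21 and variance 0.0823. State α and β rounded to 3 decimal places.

α = 0.213, β = 0.802

Write ν = α+β; then α = μν and Var = μ(1−μ)/(ν+1).
ν = μ(1−μ)/Var − 1 = 0.1659/0.0823 − 1 = 1.0158.
α = 0.21·1.0158 = 0.213, β = 0.79·1.0158 = 0.802.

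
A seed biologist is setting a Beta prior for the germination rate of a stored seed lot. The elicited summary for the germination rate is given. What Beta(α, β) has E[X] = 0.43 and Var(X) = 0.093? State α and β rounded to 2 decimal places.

Let s = α+β. The Beta variance is μ(1−μ)/(s+1).
So s+1 = μ(1−μ)/σ² = (0.43×0.57)/0.093 = 0.2451/0.093 = 2.6355, giving s = 1.6355.
Then α = μs = 0.43×1.6355 = 0.70 and β = (1−μ)s = 0.57×1.6355 = 0.93.

α = 0.70, β = 0.93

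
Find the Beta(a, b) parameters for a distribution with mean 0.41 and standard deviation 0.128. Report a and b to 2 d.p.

a = 5.64, b = 8.12

First σ² = 0.016384. Setting a = μn, b = (1−μ)n with n = a+b,
μ(1−μ)/(n+1) = 0.016384 ⇒ n+1 = 0.2419/0.016384 = 14.7644 ⇒ n = 13.7644.
Hence a = 0.41×13.7644 = 5.64, b = 0.59×13.7644 = 8.12.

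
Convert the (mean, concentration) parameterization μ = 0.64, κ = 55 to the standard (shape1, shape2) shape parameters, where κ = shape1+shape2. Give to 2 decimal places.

shape1 = 35.20, shape2 = 19.80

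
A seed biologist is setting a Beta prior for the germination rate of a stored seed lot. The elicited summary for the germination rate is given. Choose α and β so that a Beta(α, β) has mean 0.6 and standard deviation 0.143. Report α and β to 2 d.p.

Variance = 0.143² = 0.020449. The moment-matching identity α+β = μ(1−μ)/Var − 1 gives
α+β = 0.24/0.020449 − 1 = 10.7365, so α = μ·10.7365 = 6.44 and β = (1−μ)·10.7365 = 4.29.

α = 6.44, β = 4.29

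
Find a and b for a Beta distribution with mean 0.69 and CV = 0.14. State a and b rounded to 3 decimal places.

a = 15.126, b = 6.796

σ = CV·μ = 0.14×0.69 = 0.09660, so σ² = 0.009332.
s+1 = μ(1−μ)/σ² = 0.2139/0.009332 = 22.9222, so s = a+b = 21.9222.
a = μs = 15.126, b = (1−μ)s = 6.796.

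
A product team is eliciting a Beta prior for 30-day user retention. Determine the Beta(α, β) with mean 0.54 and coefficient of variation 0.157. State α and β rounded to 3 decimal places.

α = 18.122, β = 15.437

σ = CV·μ = 0.157×0.54 = 0.08478, so σ² = 0.007188.
s+1 = μ(1−μ)/σ² = 0.2484/0.007188 = 34.5593, so s = α+β = 33.5593.
α = μs = 18.122, β = (1−μ)s = 15.437.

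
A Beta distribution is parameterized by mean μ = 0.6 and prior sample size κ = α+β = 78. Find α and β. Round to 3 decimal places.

Split κ in proportion μ : (1−μ): α = 0.6·78 = 46.800, β = 78 − 46.800 = 31.200.

α = 46.800, β = 31.200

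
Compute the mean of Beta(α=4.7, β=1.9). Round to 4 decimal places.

0.7121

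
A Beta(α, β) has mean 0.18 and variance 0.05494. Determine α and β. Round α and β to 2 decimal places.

Let s = α+β. The Beta variance is μ(1−μ)/(s+1).
So s+1 = μ(1−μ)/σ² = (0.18×0.82)/0.05494 = 0.1476/0.05494 = 2.6866, giving s = 1.6866.
Then α = μs = 0.18×1.6866 = 0.30 and β = (1−μ)s = 0.82×1.6866 = 1.38.

α = 0.30, β = 1.38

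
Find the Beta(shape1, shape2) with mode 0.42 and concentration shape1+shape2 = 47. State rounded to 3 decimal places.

Since the density peak of Beta(shape1,shape2) is at (shape1−1)/(shape1+shape2−2),
shape1 = 1 + 0.42(47−2) = 19.900 and shape2 = 47 − 19.900 = 27.100.

shape1 = 19.900, shape2 = 27.100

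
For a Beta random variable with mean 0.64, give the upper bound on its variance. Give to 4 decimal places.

0.2304

Var = μ(1−μ)/(α+β+1), which approaches μ(1−μ) as α+β → 0.
So the supremum is μ(1−μ) = 0.64×0.36 = 0.2304.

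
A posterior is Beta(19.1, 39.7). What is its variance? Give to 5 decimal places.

0.00367

Var = αβ/[(α+β)²(α+β+1)] = (19.1×39.7)/(58.8²×59.8) = 758.27/206754.912 = 0.00367.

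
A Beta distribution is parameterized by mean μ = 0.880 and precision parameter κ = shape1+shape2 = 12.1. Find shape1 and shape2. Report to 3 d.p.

shape1 = 10.648, shape2 = 1.452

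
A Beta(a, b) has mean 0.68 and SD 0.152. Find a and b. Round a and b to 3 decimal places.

a = 5.724, b = 2.694

σ² = 0.152² = 0.023104.
With s = a+b, Var = μ(1−μ)/(s+1), so s+1 = (0.68×0.32)/0.023104 = 9.4183 and s = 8.4183.
a = μs = 5.724, b = (1−μ)s = 2.694.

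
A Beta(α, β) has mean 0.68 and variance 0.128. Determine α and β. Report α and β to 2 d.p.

Let s = α+β. The Beta variance is μ(1−μ)/(s+1).
So s+1 = μ(1−μ)/σ² = (0.68×0.32)/0.128 = 0.2176/0.128 = 1.7000, giving s = 0.7000.
Then α = μs = 0.68×0.7000 = 0.48 and β = (1−μ)s = 0.32×0.7000 = 0.22.

α = 0.48, β = 0.22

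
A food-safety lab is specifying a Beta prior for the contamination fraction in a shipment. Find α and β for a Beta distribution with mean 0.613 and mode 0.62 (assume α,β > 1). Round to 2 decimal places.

α = 21.02, β = 13.27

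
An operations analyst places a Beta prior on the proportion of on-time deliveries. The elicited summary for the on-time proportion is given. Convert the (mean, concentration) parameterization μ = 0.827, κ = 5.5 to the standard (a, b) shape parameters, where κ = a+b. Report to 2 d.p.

Split κ in proportion μ : (1−μ): a = 0.827·5.5 = 4.55, b = 5.5 − 4.55 = 0.95.

a = 4.55, b = 0.95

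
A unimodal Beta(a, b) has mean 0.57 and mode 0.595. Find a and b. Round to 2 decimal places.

a = 4.33, b = 3.27

With s = a+b: μ = a/s and mode = (a−1)/(s−2). Eliminating a = μs,
μs − 1 = m(s−2) ⇒ s(μ−m) = 1−2m ⇒ s = -0.190/-0.025 = 7.6000.
So a = μs = 4.33, b = (1−μ)s = 3.27.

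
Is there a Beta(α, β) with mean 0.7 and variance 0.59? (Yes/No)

For any Beta, Var(X) < E[X]·(1−E[X]).
Here μ(1−μ) = 0.7×0.3 = 0.21, and 0.59 ≥ 0.21.

No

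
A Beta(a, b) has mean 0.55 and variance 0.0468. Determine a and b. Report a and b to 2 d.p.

By moment matching, a+b = μ(1−μ)/σ² − 1 = (0.55·0.45)/0.0468 − 1 = 5.2885 − 1 = 4.2885.
Since a/(a+b) = μ, a = 0.55·4.2885 = 2.36 and b = 0.45·4.2885 = 1.93.

a = 2.36, b = 1.93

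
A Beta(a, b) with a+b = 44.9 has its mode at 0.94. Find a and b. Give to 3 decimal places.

a = 41.326, b = 3.574

For a,b>1 the mode is (a−1)/(a+b−2), so a = mode·(κ−2)+1 = 0.94×42.9+1 = 41.326.
And b = (1−mode)·(κ−2)+1 = 0.06×42.9+1 = 3.574.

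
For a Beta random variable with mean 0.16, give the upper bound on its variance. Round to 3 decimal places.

For fixed mean μ the Beta variance is μ(1−μ)/(α+β+1), increasing as α+β decreases.
Its least upper bound (not attained) is μ(1−μ) = 0.16·0.84 = 0.134.

0.134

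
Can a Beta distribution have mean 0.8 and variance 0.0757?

A Beta with mean μ has variance μ(1−μ)/(α+β+1) < μ(1−μ).
Here μ(1−μ) = 0.8×0.2 = 0.16, and 0.0757 < 0.16.

Yes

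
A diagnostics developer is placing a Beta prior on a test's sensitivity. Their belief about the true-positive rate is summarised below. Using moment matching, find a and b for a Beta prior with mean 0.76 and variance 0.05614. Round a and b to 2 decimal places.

a = 1.71, b = 0.54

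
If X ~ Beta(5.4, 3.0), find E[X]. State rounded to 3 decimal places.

0.643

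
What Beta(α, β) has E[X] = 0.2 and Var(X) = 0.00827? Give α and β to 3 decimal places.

α = 3.669, β = 14.678

Let s = α+β. The Beta variance is μ(1−μ)/(s+1).
So s+1 = μ(1−μ)/σ² = (0.2×0.8)/0.00827 = 0.16/0.00827 = 19.3470, giving s = 18.3470.
Then α = μs = 0.2×18.3470 = 3.669 and β = (1−μ)s = 0.8×18.3470 = 14.678.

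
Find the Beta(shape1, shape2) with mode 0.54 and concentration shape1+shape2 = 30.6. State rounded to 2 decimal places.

Mode = (shape1−1)/(κ−2) with κ = shape1+shape2, so shape1−1 = 0.54·28.6 = 15.44.
shape1 = 16.44; shape2 = κ − shape1 = 14.16.

shape1 = 16.44, shape2 = 14.16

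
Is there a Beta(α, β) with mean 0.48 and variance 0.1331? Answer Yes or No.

Yes

For any Beta, Var(X) < E[X]·(1−E[X]).
Here μ(1−μ) = 0.48×0.52 = 0.2496, and 0.1331 < 0.2496.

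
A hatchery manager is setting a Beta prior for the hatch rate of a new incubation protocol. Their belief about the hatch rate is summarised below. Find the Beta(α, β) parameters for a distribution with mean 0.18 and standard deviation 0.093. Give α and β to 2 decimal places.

α = 2.89, β = 13.17

Variance = 0.093² = 0.008649. The moment-matching identity α+β = μ(1−μ)/Var − 1 gives
α+β = 0.1476/0.008649 − 1 = 16.0656, so α = μ·16.0656 = 2.89 and β = (1−μ)·16.0656 = 13.17.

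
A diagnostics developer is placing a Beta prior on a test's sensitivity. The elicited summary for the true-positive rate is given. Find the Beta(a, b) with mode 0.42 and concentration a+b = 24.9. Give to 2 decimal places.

a = 10.62, b = 14.28

Mode = (a−1)/(κ−2) with κ = a+b, so a−1 = 0.42·22.9 = 9.62.
a = 10.62; b = κ − a = 14.28.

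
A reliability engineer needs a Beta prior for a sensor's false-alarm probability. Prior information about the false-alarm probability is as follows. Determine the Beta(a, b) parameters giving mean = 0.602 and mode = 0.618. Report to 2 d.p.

Let s = a+b. Mean gives a = μs = 0.602s; mode gives (a−1)/(s−2) = 0.618.
Substituting: 0.602s − 1 = 0.618(s−2) = 0.618s − 1.236, so -0.016s = -0.236 and s = 14.7500.
Then a = 0.602×14.7500 = 8.88 and b = s−a = 5.87.

a = 8.88, b = 5.87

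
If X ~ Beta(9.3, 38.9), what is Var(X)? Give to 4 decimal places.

μ = 9.3/48.2 = 0.192946; Var = μ(1−μ)/(α+β+1) = 0.1557179/49.2 = 0.0032.

0.0032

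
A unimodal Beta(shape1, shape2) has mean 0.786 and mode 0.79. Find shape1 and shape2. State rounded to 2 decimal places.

Let s = shape1+shape2. Mean gives shape1 = μs = 0.786s; mode gives (shape1−1)/(s−2) = 0.79.
Substituting: 0.786s − 1 = 0.79(s−2) = 0.79s − 1.58, so -0.004s = -0.58 and s = 145.0000.
Then shape1 = 0.786×145.0000 = 113.97 and shape2 = s−shape1 = 31.03.

shape1 = 113.97, shape2 = 31.03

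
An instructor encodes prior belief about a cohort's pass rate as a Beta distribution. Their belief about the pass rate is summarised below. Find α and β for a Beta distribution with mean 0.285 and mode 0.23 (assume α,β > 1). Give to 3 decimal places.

α = 2.798, β = 7.020

With s = α+β: μ = α/s and mode = (α−1)/(s−2). Eliminating α = μs,
μs − 1 = m(s−2) ⇒ s(μ−m) = 1−2m ⇒ s = 0.54/0.055 = 9.8182.
So α = μs = 2.798, β = (1−μ)s = 7.020.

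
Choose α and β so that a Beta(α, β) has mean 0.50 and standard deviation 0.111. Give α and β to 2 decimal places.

α = 9.65, β = 9.65

Variance = 0.111² = 0.012321. The moment-matching identity α+β = μ(1−μ)/Var − 1 gives
α+β = 0.2500/0.012321 − 1 = 19.2906, so α = μ·19.2906 = 9.65 and β = (1−μ)·19.2906 = 9.65.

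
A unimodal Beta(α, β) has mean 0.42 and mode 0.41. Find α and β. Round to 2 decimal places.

α = 7.56, β = 10.44

With s = α+β: μ = α/s and mode = (α−1)/(s−2). Eliminating α = μs,
μs − 1 = m(s−2) ⇒ s(μ−m) = 1−2m ⇒ s = 0.18/0.01 = 18.0000.
So α = μs = 7.56, β = (1−μ)s = 10.44.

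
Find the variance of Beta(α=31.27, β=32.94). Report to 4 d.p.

0.0038

α+β = 64.21 and αβ = 1030.0338, so Var = αβ/[(α+β)²(α+β+1)] = 1030.0338/268855.880561 = 0.0038.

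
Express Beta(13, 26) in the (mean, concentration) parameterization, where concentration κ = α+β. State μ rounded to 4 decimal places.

κ = α+β = 13+26 = 39; μ = α/κ = 13/39 = 0.3333.

μ = 0.3333, κ = 39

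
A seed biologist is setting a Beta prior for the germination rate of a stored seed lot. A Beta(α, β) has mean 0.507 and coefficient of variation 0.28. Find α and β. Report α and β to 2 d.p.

α = 5.78, β = 5.62

Var = (CV·μ)² = (0.28×0.507)² = 0.020153.
α+β = μ(1−μ)/Var − 1 = 0.249951/0.020153 − 1 = 11.4029.
Thus α = 0.507·11.4029 = 5.78 and β = 0.493·11.4029 = 5.62.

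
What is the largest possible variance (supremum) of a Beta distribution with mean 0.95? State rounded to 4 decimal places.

For fixed mean μ the Beta variance is μ(1−μ)/(α+β+1), increasing as α+β decreases.
Its least upper bound (not attained) is μ(1−μ) = 0.95·0.05 = 0.0475.

0.0475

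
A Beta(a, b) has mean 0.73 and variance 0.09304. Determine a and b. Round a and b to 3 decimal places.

a = 0.816, b = 0.302

Write ν = a+b; then a = μν and Var = μ(1−μ)/(ν+1).
ν = μ(1−μ)/Var − 1 = 0.1971/0.09304 − 1 = 1.1184.
a = 0.73·1.1184 = 0.816, b = 0.27·1.1184 = 0.302.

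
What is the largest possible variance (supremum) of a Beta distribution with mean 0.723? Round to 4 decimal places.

0.2003

Var = μ(1−μ)/(α+β+1), which approaches μ(1−μ) as α+β → 0.
So the supremum is μ(1−μ) = 0.723×0.277 = 0.2003.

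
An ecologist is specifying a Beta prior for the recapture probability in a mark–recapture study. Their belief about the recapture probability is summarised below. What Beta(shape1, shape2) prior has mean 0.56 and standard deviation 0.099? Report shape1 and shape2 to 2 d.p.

shape1 = 13.52, shape2 = 10.62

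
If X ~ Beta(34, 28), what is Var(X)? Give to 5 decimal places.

0.00393

Var = αβ/[(α+β)²(α+β+1)] = (34×28)/(62²×63) = 952/242172 = 0.00393.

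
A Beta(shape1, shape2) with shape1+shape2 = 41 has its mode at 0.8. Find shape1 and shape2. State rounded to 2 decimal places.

shape1 = 32.20, shape2 = 8.80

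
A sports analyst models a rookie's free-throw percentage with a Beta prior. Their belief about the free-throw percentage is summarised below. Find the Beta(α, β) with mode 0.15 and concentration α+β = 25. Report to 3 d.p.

Since the density peak of Beta(α,β) is at (α−1)/(α+β−2),
α = 1 + 0.15(25−2) = 4.450 and β = 25 − 4.450 = 20.550.

α = 4.450, β = 20.550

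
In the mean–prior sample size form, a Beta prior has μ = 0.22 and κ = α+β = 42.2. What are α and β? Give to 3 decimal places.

α = 9.284, β = 32.916

Split κ in proportion μ : (1−μ): α = 0.22·42.2 = 9.284, β = 42.2 − 9.284 = 32.916.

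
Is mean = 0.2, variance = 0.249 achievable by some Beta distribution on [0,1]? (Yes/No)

For any Beta, Var(X) < E[X]·(1−E[X]).
Here μ(1−μ) = 0.2×0.8 = 0.16, and 0.249 ≥ 0.16.

No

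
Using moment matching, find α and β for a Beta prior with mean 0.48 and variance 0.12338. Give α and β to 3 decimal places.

α = 0.491, β = 0.532

Let s = α+β. The Beta variance is μ(1−μ)/(s+1).
So s+1 = μ(1−μ)/σ² = (0.48×0.52)/0.12338 = 0.2496/0.12338 = 2.0230, giving s = 1.0230.
Then α = μs = 0.48×1.0230 = 0.491 and β = (1−μ)s = 0.52×1.0230 = 0.532.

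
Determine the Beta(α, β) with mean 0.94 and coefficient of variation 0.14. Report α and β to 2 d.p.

α = 2.12, β = 0.14

Var = (CV·μ)² = (0.14×0.94)² = 0.017319.
α+β = μ(1−μ)/Var − 1 = 0.0564/0.017319 − 1 = 2.2566.
Thus α = 0.94·2.2566 = 2.12 and β = 0.06·2.2566 = 0.14.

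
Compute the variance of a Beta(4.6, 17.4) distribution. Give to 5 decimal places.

0.00719

μ = 4.6/22.0 = 0.209091; Var = μ(1−μ)/(α+β+1) = 0.1653719/23.0 = 0.00719.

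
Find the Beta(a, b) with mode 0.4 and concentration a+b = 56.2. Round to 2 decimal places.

a = 22.68, b = 33.52

For a,b>1 the mode is (a−1)/(a+b−2), so a = mode·(κ−2)+1 = 0.4×54.2+1 = 22.68.
And b = (1−mode)·(κ−2)+1 = 0.6×54.2+1 = 33.52.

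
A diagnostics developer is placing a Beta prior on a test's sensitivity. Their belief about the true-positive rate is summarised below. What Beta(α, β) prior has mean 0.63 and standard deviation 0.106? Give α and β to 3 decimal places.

Variance = 0.106² = 0.011236. The moment-matching identity α+β = μ(1−μ)/Var − 1 gives
α+β = 0.2331/0.011236 − 1 = 19.7458, so α = μ·19.7458 = 12.440 and β = (1−μ)·19.7458 = 7.306.

α = 12.440, β = 7.306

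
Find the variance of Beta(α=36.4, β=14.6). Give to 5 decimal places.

α+β = 51.0 and αβ = 531.44, so Var = αβ/[(α+β)²(α+β+1)] = 531.44/135252.000 = 0.00393.

0.00393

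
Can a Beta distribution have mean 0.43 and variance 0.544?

For any Beta, Var(X) < E[X]·(1−E[X]).
Here μ(1−μ) = 0.43×0.57 = 0.2451, and 0.544 ≥ 0.2451.

No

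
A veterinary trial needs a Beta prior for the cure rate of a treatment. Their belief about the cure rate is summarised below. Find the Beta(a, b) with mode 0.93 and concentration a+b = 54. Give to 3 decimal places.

a = 49.360, b = 4.640

For a,b>1 the mode is (a−1)/(a+b−2), so a = mode·(κ−2)+1 = 0.93×52+1 = 49.360.
And b = (1−mode)·(κ−2)+1 = 0.07×52+1 = 4.640.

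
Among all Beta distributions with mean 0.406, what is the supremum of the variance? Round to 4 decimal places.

0.2412

Var = μ(1−μ)/(α+β+1), which approaches μ(1−μ) as α+β → 0.
So the supremum is μ(1−μ) = 0.406×0.594 = 0.2412.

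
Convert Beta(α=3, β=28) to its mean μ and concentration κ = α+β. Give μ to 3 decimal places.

μ = 0.097, κ = 31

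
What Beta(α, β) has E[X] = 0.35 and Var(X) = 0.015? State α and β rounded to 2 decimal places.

Write ν = α+β; then α = μν and Var = μ(1−μ)/(ν+1).
ν = μ(1−μ)/Var − 1 = 0.2275/0.015 − 1 = 14.1667.
α = 0.35·14.1667 = 4.96, β = 0.65·14.1667 = 9.21.

α = 4.96, β = 9.21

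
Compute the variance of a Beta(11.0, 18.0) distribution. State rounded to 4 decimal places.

0.0078

α+β = 29.0 and αβ = 198.00, so Var = αβ/[(α+β)²(α+β+1)] = 198.00/25230.000 = 0.0078.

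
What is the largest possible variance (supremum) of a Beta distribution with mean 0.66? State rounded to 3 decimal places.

Var = μ(1−μ)/(α+β+1), which approaches μ(1−μ) as α+β → 0.
So the supremum is μ(1−μ) = 0.66×0.34 = 0.224.

0.224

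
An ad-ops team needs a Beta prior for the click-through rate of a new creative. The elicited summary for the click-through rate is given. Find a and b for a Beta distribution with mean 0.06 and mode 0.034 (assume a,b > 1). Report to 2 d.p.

Let s = a+b. Mean gives a = μs = 0.06s; mode gives (a−1)/(s−2) = 0.034.
Substituting: 0.06s − 1 = 0.034(s−2) = 0.034s − 0.068, so 0.026s = 0.932 and s = 35.8462.
Then a = 0.06×35.8462 = 2.15 and b = s−a = 33.70.

a = 2.15, b = 33.70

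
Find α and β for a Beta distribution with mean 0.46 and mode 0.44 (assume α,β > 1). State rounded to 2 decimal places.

α = 2.76, β = 3.24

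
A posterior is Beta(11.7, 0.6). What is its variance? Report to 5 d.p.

Var = αβ/[(α+β)²(α+β+1)] = (11.7×0.6)/(12.3²×13.3) = 7.02/2012.157 = 0.00349.

0.00349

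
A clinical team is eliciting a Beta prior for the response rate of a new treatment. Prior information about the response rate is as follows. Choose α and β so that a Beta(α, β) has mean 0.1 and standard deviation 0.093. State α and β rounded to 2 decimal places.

α = 0.94, β = 8.47

Variance = 0.093² = 0.008649. The moment-matching identity α+β = μ(1−μ)/Var − 1 gives
α+β = 0.09/0.008649 − 1 = 9.4058, so α = μ·9.4058 = 0.94 and β = (1−μ)·9.4058 = 8.47.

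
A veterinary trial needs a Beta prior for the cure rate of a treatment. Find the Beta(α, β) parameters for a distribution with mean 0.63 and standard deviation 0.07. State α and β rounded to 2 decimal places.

α = 29.34, β = 17.23

Variance = 0.07² = 0.0049. The moment-matching identity α+β = μ(1−μ)/Var − 1 gives
α+β = 0.2331/0.0049 − 1 = 46.5714, so α = μ·46.5714 = 29.34 and β = (1−μ)·46.5714 = 17.23.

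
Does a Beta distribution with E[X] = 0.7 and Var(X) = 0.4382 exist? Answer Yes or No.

No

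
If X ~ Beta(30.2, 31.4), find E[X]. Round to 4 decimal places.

E[X] = α/(α+β) = 30.2/61.6 = 0.4903.

0.4903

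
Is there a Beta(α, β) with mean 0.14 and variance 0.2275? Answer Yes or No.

No

For any Beta, Var(X) < E[X]·(1−E[X]).
Here μ(1−μ) = 0.14×0.86 = 0.1204, and 0.2275 ≥ 0.1204.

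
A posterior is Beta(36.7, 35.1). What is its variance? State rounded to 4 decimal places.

α+β = 71.8 and αβ = 1288.17, so Var = αβ/[(α+β)²(α+β+1)] = 1288.17/375301.472 = 0.0034.

0.0034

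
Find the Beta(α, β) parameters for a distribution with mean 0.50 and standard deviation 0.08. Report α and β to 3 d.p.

σ² = 0.08² = 0.0064.
With s = α+β, Var = μ(1−μ)/(s+1), so s+1 = (0.50×0.50)/0.0064 = 39.0625 and s = 38.0625.
α = μs = 19.031, β = (1−μ)s = 19.031.

α = 19.031, β = 19.031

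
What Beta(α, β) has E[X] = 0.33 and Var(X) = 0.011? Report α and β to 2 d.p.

Let s = α+β. The Beta variance is μ(1−μ)/(s+1).
So s+1 = μ(1−μ)/σ² = (0.33×0.67)/0.011 = 0.2211/0.011 = 20.1000, giving s = 19.1000.
Then α = μs = 0.33×19.1000 = 6.30 and β = (1−μ)s = 0.67×19.1000 = 12.80.

α = 6.30, β = 12.80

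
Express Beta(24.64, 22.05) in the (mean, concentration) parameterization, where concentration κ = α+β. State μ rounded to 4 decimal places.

μ = 0.5277, κ = 46.69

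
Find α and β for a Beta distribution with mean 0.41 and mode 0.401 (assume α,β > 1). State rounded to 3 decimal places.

With s = α+β: μ = α/s and mode = (α−1)/(s−2). Eliminating α = μs,
μs − 1 = m(s−2) ⇒ s(μ−m) = 1−2m ⇒ s = 0.198/0.009 = 22.0000.
So α = μs = 9.020, β = (1−μ)s = 12.980.

α = 9.020, β = 12.980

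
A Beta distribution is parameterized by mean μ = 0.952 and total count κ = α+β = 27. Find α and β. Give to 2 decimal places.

α = μκ = 0.952×27 = 25.70 and β = (1−μ)κ = 0.048×27 = 1.30.

α = 25.70, β = 1.30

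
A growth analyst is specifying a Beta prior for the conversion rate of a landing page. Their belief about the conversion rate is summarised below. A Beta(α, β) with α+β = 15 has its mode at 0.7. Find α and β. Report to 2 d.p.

Mode = (α−1)/(κ−2) with κ = α+β, so α−1 = 0.7·13 = 9.10.
α = 10.10; β = κ − α = 4.90.

α = 10.10, β = 4.90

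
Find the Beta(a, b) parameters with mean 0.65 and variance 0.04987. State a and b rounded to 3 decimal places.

a = 2.315, b = 1.247

Write ν = a+b; then a = μν and Var = μ(1−μ)/(ν+1).
ν = μ(1−μ)/Var − 1 = 0.2275/0.04987 − 1 = 3.5619.
a = 0.65·3.5619 = 2.315, b = 0.35·3.5619 = 1.247.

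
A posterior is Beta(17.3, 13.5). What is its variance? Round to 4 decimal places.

0.0077

μ = 17.3/30.8 = 0.561688; Var = μ(1−μ)/(α+β+1) = 0.2461946/31.8 = 0.0077.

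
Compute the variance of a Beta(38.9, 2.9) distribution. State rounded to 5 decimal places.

Var = αβ/[(α+β)²(α+β+1)] = (38.9×2.9)/(41.8²×42.8) = 112.81/74781.872 = 0.00151.

0.00151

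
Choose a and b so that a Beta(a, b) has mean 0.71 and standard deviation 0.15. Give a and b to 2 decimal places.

Variance = 0.15² = 0.0225. The moment-matching identity a+b = μ(1−μ)/Var − 1 gives
a+b = 0.2059/0.0225 − 1 = 8.1511, so a = μ·8.1511 = 5.79 and b = (1−μ)·8.1511 = 2.36.

a = 5.79, b = 2.36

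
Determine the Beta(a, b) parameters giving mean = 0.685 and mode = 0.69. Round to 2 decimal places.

a = 52.06, b = 23.94

Let s = a+b. Mean gives a = μs = 0.685s; mode gives (a−1)/(s−2) = 0.69.
Substituting: 0.685s − 1 = 0.69(s−2) = 0.69s − 1.38, so -0.005s = -0.38 and s = 76.0000.
Then a = 0.685×76.0000 = 52.06 and b = s−a = 23.94.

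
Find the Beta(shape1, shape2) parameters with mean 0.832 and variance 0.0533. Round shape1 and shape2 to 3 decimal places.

Write ν = shape1+shape2; then shape1 = μν and Var = μ(1−μ)/(ν+1).
ν = μ(1−μ)/Var − 1 = 0.139776/0.0533 − 1 = 1.6224.
shape1 = 0.832·1.6224 = 1.350, shape2 = 0.168·1.6224 = 0.273.

shape1 = 1.350, shape2 = 0.273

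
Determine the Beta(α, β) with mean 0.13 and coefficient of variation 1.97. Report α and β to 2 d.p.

Var = (CV·μ)² = (1.97×0.13)² = 0.065587.
α+β = μ(1−μ)/Var − 1 = 0.1131/0.065587 − 1 = 0.7244.
Thus α = 0.13·0.7244 = 0.09 and β = 0.87·0.7244 = 0.63.

α = 0.09, β = 0.63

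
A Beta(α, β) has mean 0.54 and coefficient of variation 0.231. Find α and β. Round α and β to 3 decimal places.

σ = CV·μ = 0.231×0.54 = 0.12474, so σ² = 0.015560.
s+1 = μ(1−μ)/σ² = 0.2484/0.015560 = 15.9639, so s = α+β = 14.9639.
α = μs = 8.081, β = (1−μ)s = 6.883.

α = 8.081, β = 6.883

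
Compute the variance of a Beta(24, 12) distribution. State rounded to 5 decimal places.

0.00601

μ = 24/36 = 0.666667; Var = μ(1−μ)/(α+β+1) = 0.2222222/37 = 0.00601.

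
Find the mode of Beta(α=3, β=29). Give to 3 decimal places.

0.067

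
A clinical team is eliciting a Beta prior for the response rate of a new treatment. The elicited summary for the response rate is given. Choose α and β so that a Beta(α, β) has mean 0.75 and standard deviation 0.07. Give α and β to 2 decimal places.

α = 27.95, β = 9.32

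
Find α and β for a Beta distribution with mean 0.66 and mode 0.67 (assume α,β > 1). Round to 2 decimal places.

Let s = α+β. Mean gives α = μs = 0.66s; mode gives (α−1)/(s−2) = 0.67.
Substituting: 0.66s − 1 = 0.67(s−2) = 0.67s − 1.34, so -0.01s = -0.34 and s = 34.0000.
Then α = 0.66×34.0000 = 22.44 and β = s−α = 11.56.

α = 22.44, β = 11.56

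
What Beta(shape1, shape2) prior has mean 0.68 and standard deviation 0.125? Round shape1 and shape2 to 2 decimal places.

First σ² = 0.015625. Setting shape1 = μn, shape2 = (1−μ)n with n = shape1+shape2,
μ(1−μ)/(n+1) = 0.015625 ⇒ n+1 = 0.2176/0.015625 = 13.9264 ⇒ n = 12.9264.
Hence shape1 = 0.68×12.9264 = 8.79, shape2 = 0.32×12.9264 = 4.14.

shape1 = 8.79, shape2 = 4.14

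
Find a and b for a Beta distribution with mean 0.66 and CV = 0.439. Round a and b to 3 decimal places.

σ = CV·μ = 0.439×0.66 = 0.28974, so σ² = 0.083949.
s+1 = μ(1−μ)/σ² = 0.2244/0.083949 = 2.6730, so s = a+b = 1.6730.
a = μs = 1.104, b = (1−μ)s = 0.569.

a = 1.104, b = 0.569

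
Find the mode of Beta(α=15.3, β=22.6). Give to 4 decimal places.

The density x^(α−1)(1−x)^(β−1) is maximised at (α−1)/(α+β−2) = 14.3/35.9 = 0.3983.

0.3983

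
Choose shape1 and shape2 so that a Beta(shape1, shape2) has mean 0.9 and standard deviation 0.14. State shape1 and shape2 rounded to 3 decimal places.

shape1 = 3.233, shape2 = 0.359

Variance = 0.14² = 0.0196. The moment-matching identity shape1+shape2 = μ(1−μ)/Var − 1 gives
shape1+shape2 = 0.09/0.0196 − 1 = 3.5918, so shape1 = μ·3.5918 = 3.233 and shape2 = (1−μ)·3.5918 = 0.359.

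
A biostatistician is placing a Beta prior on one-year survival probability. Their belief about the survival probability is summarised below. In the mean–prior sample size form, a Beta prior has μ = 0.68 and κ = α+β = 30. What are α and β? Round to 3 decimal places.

α = 20.400, β = 9.600

Split κ in proportion μ : (1−μ): α = 0.68·30 = 20.400, β = 30 − 20.400 = 9.600.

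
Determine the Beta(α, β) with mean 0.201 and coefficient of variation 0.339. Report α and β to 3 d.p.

α = 6.752, β = 26.838

σ = CV·μ = 0.339×0.201 = 0.06814, so σ² = 0.004643.
s+1 = μ(1−μ)/σ² = 0.160599/0.004643 = 34.5901, so s = α+β = 33.5901.
α = μs = 6.752, β = (1−μ)s = 26.838.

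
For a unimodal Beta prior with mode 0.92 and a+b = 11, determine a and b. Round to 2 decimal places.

For a,b>1 the mode is (a−1)/(a+b−2), so a = mode·(κ−2)+1 = 0.92×9+1 = 9.28.
And b = (1−mode)·(κ−2)+1 = 0.08×9+1 = 1.72.

a = 9.28, b = 1.72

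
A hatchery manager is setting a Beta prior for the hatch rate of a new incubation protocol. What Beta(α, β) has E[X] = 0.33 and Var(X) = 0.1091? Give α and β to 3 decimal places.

By moment matching, α+β = μ(1−μ)/σ² − 1 = (0.33·0.67)/0.1091 − 1 = 2.0266 − 1 = 1.0266.
Since α/(α+β) = μ, α = 0.33·1.0266 = 0.339 and β = 0.67·1.0266 = 0.688.

α = 0.339, β = 0.688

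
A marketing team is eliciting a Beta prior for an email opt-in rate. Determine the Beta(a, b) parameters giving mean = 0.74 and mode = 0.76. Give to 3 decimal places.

a = 19.240, b = 6.760

Let s = a+b. Mean gives a = μs = 0.74s; mode gives (a−1)/(s−2) = 0.76.
Substituting: 0.74s − 1 = 0.76(s−2) = 0.76s − 1.52, so -0.02s = -0.52 and s = 26.0000.
Then a = 0.74×26.0000 = 19.240 and b = s−a = 6.760.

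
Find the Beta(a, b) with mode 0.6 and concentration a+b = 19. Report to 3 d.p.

a = 11.200, b = 7.800

Mode = (a−1)/(κ−2) with κ = a+b, so a−1 = 0.6·17 = 10.200.
a = 11.200; b = κ − a = 7.800.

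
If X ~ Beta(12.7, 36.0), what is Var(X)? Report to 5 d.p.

0.00388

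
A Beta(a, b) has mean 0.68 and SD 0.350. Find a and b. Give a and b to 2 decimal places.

a = 0.53, b = 0.25

σ² = 0.350² = 0.122500.
With s = a+b, Var = μ(1−μ)/(s+1), so s+1 = (0.68×0.32)/0.122500 = 1.7763 and s = 0.7763.
a = μs = 0.53, b = (1−μ)s = 0.25.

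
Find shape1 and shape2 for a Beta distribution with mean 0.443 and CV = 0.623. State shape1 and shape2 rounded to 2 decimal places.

shape1 = 0.99, shape2 = 1.25

Var = (CV·μ)² = (0.623×0.443)² = 0.076170.
shape1+shape2 = μ(1−μ)/Var − 1 = 0.246751/0.076170 − 1 = 2.2395.
Thus shape1 = 0.443·2.2395 = 0.99 and shape2 = 0.557·2.2395 = 1.25.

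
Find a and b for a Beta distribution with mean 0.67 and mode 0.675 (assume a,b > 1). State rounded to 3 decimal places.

With s = a+b: μ = a/s and mode = (a−1)/(s−2). Eliminating a = μs,
μs − 1 = m(s−2) ⇒ s(μ−m) = 1−2m ⇒ s = -0.350/-0.005 = 70.0000.
So a = μs = 46.900, b = (1−μ)s = 23.100.

a = 46.900, b = 23.100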